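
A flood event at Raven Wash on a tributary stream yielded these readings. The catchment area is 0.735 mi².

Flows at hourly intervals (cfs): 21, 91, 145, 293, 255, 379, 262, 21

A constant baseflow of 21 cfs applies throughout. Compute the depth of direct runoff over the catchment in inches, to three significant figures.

Direct runoff: 0.0, 70.0, 124.0, 272.0, 234.0, 358.0, 241.0, 0.0 cfs; ΣQ_DR = 1299 cfs.
V = ΣQ_DR · Δt = 1299 × 3600 s = 4.676 × 10^6 ft³.
Over A = 0.735 mi², depth = V / A = 2.74 in.

d ≈ 2.74 in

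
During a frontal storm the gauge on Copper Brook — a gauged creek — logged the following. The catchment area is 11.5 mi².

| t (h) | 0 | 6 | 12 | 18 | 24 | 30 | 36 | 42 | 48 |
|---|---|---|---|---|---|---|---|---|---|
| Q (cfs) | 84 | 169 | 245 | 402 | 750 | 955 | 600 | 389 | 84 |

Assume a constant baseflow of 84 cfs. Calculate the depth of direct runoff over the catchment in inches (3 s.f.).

d ≈ 2.36 in

Direct runoff: 0.0, 85.0, 161.0, 318.0, 666.0, 871.0, 516.0, 305.0, 0.0 cfs; ΣQ_DR = 2922 cfs.
V = ΣQ_DR · Δt = 2922 × 21600 s = 6.312 × 10^7 ft³.
Over A = 11.5 mi², depth = V / A = 2.36 in.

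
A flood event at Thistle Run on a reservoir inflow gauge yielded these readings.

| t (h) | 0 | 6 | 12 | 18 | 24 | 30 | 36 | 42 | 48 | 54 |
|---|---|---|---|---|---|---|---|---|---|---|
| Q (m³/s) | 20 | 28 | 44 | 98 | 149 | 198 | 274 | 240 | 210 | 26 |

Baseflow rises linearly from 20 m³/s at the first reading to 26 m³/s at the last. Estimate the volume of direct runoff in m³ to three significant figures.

V ≈ 2.28 × 10^7 m³

Direct-runoff ordinates (Q − Q_b): 0.00, 7.33, 22.67, 76.00, 126.33, 174.67, 250.00, 215.33, 184.67, 0.00 m³/s.
ΣQ_DR = 1057 m³/s.
With Δt = 6 h = 21600 s, V = ΣQ_DR · Δt = 1057 × 21600 = 2.28 × 10^7 m³.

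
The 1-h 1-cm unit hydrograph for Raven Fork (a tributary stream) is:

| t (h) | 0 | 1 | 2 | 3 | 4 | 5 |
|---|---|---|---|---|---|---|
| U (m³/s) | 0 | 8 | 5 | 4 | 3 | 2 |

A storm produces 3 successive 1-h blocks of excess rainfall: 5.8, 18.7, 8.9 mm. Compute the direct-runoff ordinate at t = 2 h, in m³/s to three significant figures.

Q ≈ 17.9 m³/s

By discrete convolution, Q_j = Σ (P_i / 10 mm) · U_{j−i}.
At t = 2 h (j=2): Q = (5.8/10)·5 + (18.7/10)·8 + (8.9/10)·0 = 17.9 m³/s.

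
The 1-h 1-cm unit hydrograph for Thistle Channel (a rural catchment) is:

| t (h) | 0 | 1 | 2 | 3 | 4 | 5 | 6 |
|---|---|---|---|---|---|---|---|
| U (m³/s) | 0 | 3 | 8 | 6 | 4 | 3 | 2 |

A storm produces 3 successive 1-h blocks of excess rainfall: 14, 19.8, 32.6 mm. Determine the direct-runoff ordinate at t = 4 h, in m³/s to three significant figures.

Q ≈ 43.6 m³/s

By discrete convolution, Q_j = Σ (P_i / 10 mm) · U_{j−i}.
At t = 4 h (j=4): Q = (14/10)·4 + (19.8/10)·6 + (32.6/10)·8 = 43.6 m³/s.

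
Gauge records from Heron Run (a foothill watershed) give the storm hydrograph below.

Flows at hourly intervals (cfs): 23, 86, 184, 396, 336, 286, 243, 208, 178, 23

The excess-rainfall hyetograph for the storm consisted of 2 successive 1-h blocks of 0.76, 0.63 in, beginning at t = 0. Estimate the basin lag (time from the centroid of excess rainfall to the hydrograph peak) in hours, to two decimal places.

t_L ≈ 2.05 h

Centroid of excess rainfall: t_c = Σ P_i·t̄_i / ΣP_i = 0.9532 h (block centres at 0.5, 1.5 h).
Hydrograph peak occurs at t = 3 h, so basin lag t_L = 3 − 0.9532 = 2.05 h.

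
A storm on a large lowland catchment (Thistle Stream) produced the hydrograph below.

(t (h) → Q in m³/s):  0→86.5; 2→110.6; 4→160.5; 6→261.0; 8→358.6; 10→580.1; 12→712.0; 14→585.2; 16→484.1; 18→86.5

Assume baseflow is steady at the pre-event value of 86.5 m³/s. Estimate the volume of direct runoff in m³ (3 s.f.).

Direct-runoff ordinates (Q − Q_b): 0.0, 24.1, 74.0, 174.5, 272.1, 493.6, 625.5, 498.7, 397.6, 0.0 m³/s.
ΣQ_DR = 2560 m³/s.
With Δt = 2 h = 7200 s, V = ΣQ_DR · Δt = 2560 × 7200 = 1.84 × 10^7 m³.

V ≈ 1.84 × 10^7 m³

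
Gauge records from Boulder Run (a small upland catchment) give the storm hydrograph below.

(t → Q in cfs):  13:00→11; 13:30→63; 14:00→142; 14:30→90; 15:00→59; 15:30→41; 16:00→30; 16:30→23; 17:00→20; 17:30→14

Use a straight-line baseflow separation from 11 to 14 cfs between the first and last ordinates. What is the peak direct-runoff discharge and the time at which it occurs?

Q_p = 130.33 cfs at t = 14:00

Subtracting baseflow gives direct-runoff ordinates: 0.00, 51.67, 130.33, 78.00, 46.67, 28.33, 17.00, 9.67, 6.33, 0.00 cfs.
The maximum is 130.33 cfs, occurring at the reading for t = 14:00.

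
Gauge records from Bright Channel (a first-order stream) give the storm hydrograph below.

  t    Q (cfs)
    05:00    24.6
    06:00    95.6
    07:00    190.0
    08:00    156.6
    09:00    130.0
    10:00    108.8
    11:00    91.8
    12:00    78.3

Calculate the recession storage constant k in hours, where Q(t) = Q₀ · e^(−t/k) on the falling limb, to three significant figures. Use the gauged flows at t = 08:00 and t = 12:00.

On the falling limb, Q drops from 156.6 to 78.3 cfs between t = 08:00 and t = 12:00 (Δt = 4 h).
k = −Δt / ln(Q₂/Q₁) = −4 / ln(78.3/156.6) = 5.77 h.

k ≈ 5.77 h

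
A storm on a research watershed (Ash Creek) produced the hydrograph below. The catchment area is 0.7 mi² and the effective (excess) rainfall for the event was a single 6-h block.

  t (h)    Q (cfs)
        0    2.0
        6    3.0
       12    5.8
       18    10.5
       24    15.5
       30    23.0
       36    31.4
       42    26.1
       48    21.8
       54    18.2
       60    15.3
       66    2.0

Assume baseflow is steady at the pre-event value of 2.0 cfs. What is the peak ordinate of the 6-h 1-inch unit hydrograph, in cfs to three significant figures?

Direct runoff: 0.0, 1.0, 3.8, 8.5, 13.5, 21.0, 29.4, 24.1, 19.8, 16.2, 13.3, 0.0 cfs; ΣQ_DR = 150.6 cfs, peak = 29.4 cfs.
Runoff depth d = ΣQ_DR·Δt / A = 150.6 × 21600 / (0.7 mi²) = 2.000 in.
The 1-inch UH is the DRH scaled by (1 in)/d, so U_p = 29.4 × 1/2.000 = 14.7 cfs.

U_p ≈ 14.7 cfs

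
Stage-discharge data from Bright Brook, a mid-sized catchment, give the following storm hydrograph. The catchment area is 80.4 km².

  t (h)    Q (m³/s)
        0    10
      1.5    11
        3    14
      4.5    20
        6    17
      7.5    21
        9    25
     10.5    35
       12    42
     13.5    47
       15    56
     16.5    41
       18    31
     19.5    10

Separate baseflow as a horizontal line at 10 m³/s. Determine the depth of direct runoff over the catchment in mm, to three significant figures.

Direct runoff: 0.0, 1.0, 4.0, 10.0, 7.0, 11.0, 15.0, 25.0, 32.0, 37.0, 46.0, 31.0, 21.0, 0.0 m³/s; ΣQ_DR = 240.0 m³/s.
V = ΣQ_DR · Δt = 240.0 × 5400 s = 1.296 × 10^6 m³.
Over A = 80.4 km², depth = V / A = 16.1 mm.

d ≈ 16.1 mm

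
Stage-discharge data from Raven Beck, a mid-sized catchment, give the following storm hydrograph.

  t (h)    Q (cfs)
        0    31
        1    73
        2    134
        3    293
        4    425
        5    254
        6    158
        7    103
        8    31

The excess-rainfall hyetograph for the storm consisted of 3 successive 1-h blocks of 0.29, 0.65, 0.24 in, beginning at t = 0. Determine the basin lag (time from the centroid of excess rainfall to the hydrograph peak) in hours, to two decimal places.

Centroid of excess rainfall: t_c = Σ P_i·t̄_i / ΣP_i = 1.4576 h (block centres at 0.5, 1.5, 2.5 h).
Hydrograph peak occurs at t = 4 h, so basin lag t_L = 4 − 1.4576 = 2.54 h.

t_L ≈ 2.54 h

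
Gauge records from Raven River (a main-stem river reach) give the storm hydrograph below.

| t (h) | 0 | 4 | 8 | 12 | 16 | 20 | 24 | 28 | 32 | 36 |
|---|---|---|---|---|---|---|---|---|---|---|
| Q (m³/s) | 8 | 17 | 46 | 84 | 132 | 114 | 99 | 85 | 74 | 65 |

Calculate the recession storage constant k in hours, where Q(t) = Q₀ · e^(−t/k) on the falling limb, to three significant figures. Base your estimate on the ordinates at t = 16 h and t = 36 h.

On the falling limb, Q drops from 132 to 65 m³/s between t = 16 h and t = 36 h (Δt = 20 h).
k = −Δt / ln(Q₂/Q₁) = −20 / ln(65/132) = 28.2 h.

k ≈ 28.2 h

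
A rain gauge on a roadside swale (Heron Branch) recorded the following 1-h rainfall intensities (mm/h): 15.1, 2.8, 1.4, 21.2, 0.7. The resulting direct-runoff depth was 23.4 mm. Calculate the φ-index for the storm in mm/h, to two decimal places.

Only the 2 blocks with intensity above φ contribute runoff: 15.1, 21.2 mm/h.
Σ(I−φ)·Δt = d  ⇒  (15.1+21.2 − 2φ)·1 = 23.4
φ = (36.30 − 23.4/1) / 2 = 6.45 mm/h.

φ ≈ 6.45 mm/h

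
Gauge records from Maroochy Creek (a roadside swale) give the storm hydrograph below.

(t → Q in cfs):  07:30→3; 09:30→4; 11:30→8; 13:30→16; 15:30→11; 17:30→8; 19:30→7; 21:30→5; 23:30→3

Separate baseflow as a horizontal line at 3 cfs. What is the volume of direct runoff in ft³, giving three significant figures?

V ≈ 2.74 × 10^5 ft³

Direct-runoff ordinates (Q − Q_b): 0.0, 1.0, 5.0, 13.0, 8.0, 5.0, 4.0, 2.0, 0.0 cfs.
ΣQ_DR = 38.00 cfs.
With Δt = 2 h = 7200 s, V = ΣQ_DR · Δt = 38.00 × 7200 = 2.74 × 10^5 ft³.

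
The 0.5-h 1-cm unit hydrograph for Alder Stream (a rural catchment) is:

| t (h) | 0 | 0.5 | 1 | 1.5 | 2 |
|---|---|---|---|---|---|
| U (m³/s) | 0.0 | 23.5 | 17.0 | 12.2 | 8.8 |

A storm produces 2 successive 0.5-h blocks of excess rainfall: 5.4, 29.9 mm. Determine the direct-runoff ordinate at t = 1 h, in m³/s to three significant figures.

Q ≈ 79.4 m³/s

By discrete convolution, Q_j = Σ (P_i / 10 mm) · U_{j−i}.
At t = 1 h (j=2): Q = (5.4/10)·17.0 + (29.9/10)·23.5 = 79.4 m³/s.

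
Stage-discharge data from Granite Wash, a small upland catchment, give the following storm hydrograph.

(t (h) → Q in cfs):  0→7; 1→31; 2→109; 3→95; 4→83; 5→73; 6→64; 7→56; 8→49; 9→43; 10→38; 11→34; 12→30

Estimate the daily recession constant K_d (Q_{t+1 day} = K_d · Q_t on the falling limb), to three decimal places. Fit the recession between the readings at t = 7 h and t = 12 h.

K_d ≈ 0.050

Between t = 7 h and t = 12 h the flow falls from 56 to 30 cfs over 5×1 h = 5 h.
Per-interval ratio K = (30/56)^(1/5) = 0.8826; K_d = K^(24/1) = 0.050.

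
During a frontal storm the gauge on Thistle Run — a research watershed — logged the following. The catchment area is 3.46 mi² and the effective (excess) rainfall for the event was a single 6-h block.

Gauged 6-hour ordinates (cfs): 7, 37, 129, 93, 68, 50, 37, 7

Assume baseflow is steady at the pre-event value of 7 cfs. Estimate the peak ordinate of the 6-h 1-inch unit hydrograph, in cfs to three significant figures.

U_p ≈ 122 cfs

Direct runoff: 0.0, 30.0, 122.0, 86.0, 61.0, 43.0, 30.0, 0.0 cfs; ΣQ_DR = 372.0 cfs, peak = 122.0 cfs.
Runoff depth d = ΣQ_DR·Δt / A = 372.0 × 21600 / (3.46 mi²) = 0.9996 in.
The 1-inch UH is the DRH scaled by (1 in)/d, so U_p = 122.0 × 1/0.9996 = 122 cfs.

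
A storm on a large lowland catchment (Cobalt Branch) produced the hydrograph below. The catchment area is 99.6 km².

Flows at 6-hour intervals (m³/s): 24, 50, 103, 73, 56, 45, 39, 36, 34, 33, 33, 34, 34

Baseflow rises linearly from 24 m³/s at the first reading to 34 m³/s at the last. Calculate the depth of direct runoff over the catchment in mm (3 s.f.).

Direct runoff: 0.00, 25.17, 77.33, 46.50, 28.67, 16.83, 10.00, 6.17, 3.33, 1.50, 0.67, 0.83, 0.00 m³/s; ΣQ_DR = 217.0 m³/s.
V = ΣQ_DR · Δt = 217.0 × 21600 s = 4.687 × 10^6 m³.
Over A = 99.6 km², depth = V / A = 47.1 mm.

d ≈ 47.1 mm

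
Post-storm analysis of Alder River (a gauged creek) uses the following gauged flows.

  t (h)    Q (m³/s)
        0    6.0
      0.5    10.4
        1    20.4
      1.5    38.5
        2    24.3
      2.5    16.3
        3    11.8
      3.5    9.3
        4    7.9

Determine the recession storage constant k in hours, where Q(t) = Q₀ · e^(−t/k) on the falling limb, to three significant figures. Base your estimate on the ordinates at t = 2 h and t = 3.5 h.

k ≈ 1.56 h

On the falling limb, Q drops from 24.3 to 9.3 m³/s between t = 2 h and t = 3.5 h (Δt = 1.5 h).
k = −Δt / ln(Q₂/Q₁) = −1.5 / ln(9.3/24.3) = 1.56 h.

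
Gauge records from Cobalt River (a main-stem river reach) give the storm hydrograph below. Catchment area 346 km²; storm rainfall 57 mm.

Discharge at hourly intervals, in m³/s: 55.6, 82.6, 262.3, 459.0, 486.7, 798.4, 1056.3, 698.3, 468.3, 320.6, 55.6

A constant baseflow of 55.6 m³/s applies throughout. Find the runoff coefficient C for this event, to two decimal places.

ΣQ_DR = 4132 m³/s; V = ΣQ_DR·Δt = 1.488 × 10^7 m³.
Runoff depth d = V / A = 42.99 mm.
C = d / P = 42.99 / 57 = 0.75.

C ≈ 0.75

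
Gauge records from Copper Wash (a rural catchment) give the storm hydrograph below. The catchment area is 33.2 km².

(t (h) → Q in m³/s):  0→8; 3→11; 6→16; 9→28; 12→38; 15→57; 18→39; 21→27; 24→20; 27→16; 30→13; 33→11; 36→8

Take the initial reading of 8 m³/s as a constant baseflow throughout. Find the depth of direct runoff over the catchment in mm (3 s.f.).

d ≈ 61.2 mm

Direct runoff: 0.0, 3.0, 8.0, 20.0, 30.0, 49.0, 31.0, 19.0, 12.0, 8.0, 5.0, 3.0, 0.0 m³/s; ΣQ_DR = 188.0 m³/s.
V = ΣQ_DR · Δt = 188.0 × 10800 s = 2.030 × 10^6 m³.
Over A = 33.2 km², depth = V / A = 61.2 mm.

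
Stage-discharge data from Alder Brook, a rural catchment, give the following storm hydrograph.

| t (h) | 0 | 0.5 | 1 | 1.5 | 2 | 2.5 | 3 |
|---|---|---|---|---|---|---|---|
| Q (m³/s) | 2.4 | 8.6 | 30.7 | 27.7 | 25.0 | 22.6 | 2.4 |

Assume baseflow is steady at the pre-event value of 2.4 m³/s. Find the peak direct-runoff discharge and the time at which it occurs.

Q_p = 28.3 m³/s at t = 1 h

Subtracting baseflow gives direct-runoff ordinates: 0.0, 6.2, 28.3, 25.3, 22.6, 20.2, 0.0 m³/s.
The maximum is 28.3 m³/s, occurring at the reading for t = 1 h.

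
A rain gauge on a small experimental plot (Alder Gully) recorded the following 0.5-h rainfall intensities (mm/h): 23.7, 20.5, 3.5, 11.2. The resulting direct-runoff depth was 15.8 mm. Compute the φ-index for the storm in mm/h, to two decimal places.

Only the 3 blocks with intensity above φ contribute runoff: 23.7, 20.5, 11.2 mm/h.
Σ(I−φ)·Δt = d  ⇒  (23.7+20.5+11.2 − 3φ)·0.5 = 15.8
φ = (55.40 − 15.8/0.5) / 3 = 7.93 mm/h.

φ ≈ 7.93 mm/h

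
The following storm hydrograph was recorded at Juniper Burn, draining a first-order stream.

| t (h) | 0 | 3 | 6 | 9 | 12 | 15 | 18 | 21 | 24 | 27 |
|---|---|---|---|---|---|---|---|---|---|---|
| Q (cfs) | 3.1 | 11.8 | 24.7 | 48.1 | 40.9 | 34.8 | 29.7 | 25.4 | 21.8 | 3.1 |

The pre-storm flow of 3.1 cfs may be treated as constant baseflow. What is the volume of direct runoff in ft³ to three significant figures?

Direct-runoff ordinates (Q − Q_b): 0.0, 8.7, 21.6, 45.0, 37.8, 31.7, 26.6, 22.3, 18.7, 0.0 cfs.
ΣQ_DR = 212.4 cfs.
With Δt = 3 h = 10800 s, V = ΣQ_DR · Δt = 212.4 × 10800 = 2.29 × 10^6 ft³.

V ≈ 2.29 × 10^6 ft³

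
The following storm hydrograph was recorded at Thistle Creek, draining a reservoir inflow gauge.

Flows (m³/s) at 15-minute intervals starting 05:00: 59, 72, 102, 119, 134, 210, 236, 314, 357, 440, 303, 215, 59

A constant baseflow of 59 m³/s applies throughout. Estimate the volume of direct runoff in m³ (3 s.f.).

Direct-runoff ordinates (Q − Q_b): 0.0, 13.0, 43.0, 60.0, 75.0, 151.0, 177.0, 255.0, 298.0, 381.0, 244.0, 156.0, 0.0 m³/s.
ΣQ_DR = 1853 m³/s.
With Δt = 0.25 h = 900 s, V = ΣQ_DR · Δt = 1853 × 900 = 1.67 × 10^6 m³.

V ≈ 1.67 × 10^6 m³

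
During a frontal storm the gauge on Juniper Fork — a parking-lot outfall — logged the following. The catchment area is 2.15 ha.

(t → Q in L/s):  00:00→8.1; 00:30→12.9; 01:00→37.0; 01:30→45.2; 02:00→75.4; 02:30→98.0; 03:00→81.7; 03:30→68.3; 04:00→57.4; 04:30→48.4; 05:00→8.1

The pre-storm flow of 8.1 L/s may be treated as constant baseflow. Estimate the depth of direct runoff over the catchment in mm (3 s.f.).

Direct runoff: 0.0, 4.8, 28.9, 37.1, 67.3, 89.9, 73.6, 60.2, 49.3, 40.3, 0.0 L/s; ΣQ_DR = 451.4 L/s.
V = ΣQ_DR · Δt = 451.4 × 1800 s = 8.125 × 10^5 L.
Over A = 2.15 ha, depth = V / A = 37.8 mm.

d ≈ 37.8 mm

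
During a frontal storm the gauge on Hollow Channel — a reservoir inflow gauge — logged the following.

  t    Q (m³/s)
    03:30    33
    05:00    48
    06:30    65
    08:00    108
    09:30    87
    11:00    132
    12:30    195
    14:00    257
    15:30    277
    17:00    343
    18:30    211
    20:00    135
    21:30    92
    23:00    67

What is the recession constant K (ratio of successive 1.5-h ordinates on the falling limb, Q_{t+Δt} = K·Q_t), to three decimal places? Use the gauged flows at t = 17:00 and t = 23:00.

K ≈ 0.665

Using the recession-limb readings at t = 17:00 and t = 23:00: Q falls from 343 to 67 m³/s over 4 intervals.
K = (Q₂/Q₁)^(1/4) = (67/343)^(1/4) = 0.665.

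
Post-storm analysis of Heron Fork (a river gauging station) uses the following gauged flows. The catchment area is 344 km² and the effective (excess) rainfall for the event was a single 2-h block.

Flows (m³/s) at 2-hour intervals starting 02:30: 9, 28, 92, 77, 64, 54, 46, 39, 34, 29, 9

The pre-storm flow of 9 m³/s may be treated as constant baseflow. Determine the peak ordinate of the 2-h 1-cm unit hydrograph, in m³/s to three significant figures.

U_p ≈ 104 m³/s

Direct runoff: 0.0, 19.0, 83.0, 68.0, 55.0, 45.0, 37.0, 30.0, 25.0, 20.0, 0.0 m³/s; ΣQ_DR = 382.0 m³/s, peak = 83.0 m³/s.
Runoff depth d = ΣQ_DR·Δt / A = 382.0 × 7200 / (344 km²) = 7.995 mm.
The 1-cm UH is the DRH scaled by (10 mm)/d, so U_p = 83.0 × 10/7.995 = 104 m³/s.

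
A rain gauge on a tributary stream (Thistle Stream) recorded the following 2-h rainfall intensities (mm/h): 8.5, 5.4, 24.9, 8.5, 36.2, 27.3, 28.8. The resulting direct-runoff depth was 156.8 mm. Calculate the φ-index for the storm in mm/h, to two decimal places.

φ ≈ 9.70 mm/h

Only the 4 blocks with intensity above φ contribute runoff: 24.9, 36.2, 27.3, 28.8 mm/h.
Σ(I−φ)·Δt = d  ⇒  (24.9+36.2+27.3+28.8 − 4φ)·2 = 156.8
φ = (117.2 − 156.8/2) / 4 = 9.70 mm/h.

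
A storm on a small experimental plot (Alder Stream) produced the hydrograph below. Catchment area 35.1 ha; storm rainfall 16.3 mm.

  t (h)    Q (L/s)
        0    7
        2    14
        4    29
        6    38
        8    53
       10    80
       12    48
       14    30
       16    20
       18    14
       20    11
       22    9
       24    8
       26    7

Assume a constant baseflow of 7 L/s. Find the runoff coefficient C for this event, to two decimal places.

ΣQ_DR = 270.0 L/s; V = ΣQ_DR·Δt = 1.944 × 10^6 L.
Runoff depth d = V / A = 5.538 mm.
C = d / P = 5.538 / 16.3 = 0.34.

C ≈ 0.34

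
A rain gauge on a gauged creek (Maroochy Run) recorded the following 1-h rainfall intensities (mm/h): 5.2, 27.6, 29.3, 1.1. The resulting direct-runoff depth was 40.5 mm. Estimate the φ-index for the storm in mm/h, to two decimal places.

φ ≈ 8.20 mm/h

Only the 2 blocks with intensity above φ contribute runoff: 27.6, 29.3 mm/h.
Σ(I−φ)·Δt = d  ⇒  (27.6+29.3 − 2φ)·1 = 40.5
φ = (56.90 − 40.5/1) / 2 = 8.20 mm/h.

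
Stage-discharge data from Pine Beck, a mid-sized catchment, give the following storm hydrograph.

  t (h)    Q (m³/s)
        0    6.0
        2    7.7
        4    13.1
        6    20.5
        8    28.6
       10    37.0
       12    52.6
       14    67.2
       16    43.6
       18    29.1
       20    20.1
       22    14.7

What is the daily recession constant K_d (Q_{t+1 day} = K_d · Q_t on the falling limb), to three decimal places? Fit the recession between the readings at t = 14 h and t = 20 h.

Between t = 14 h and t = 20 h the flow falls from 67.2 to 20.1 m³/s over 3×2 h = 6 h.
Per-interval ratio K = (20.1/67.2)^(1/3) = 0.6688; K_d = K^(24/2) = 0.008.

K_d ≈ 0.008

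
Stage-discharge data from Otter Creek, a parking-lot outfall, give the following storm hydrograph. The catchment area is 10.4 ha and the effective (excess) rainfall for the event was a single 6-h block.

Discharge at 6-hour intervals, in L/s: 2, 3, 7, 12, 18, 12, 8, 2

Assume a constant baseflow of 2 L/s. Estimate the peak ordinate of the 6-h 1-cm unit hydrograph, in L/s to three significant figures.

U_p ≈ 16.0 L/s

Direct runoff: 0.0, 1.0, 5.0, 10.0, 16.0, 10.0, 6.0, 0.0 L/s; ΣQ_DR = 48.00 L/s, peak = 16.0 L/s.
Runoff depth d = ΣQ_DR·Δt / A = 48.00 × 21600 / (10.4 ha) = 9.969 mm.
The 1-cm UH is the DRH scaled by (10 mm)/d, so U_p = 16.0 × 10/9.969 = 16.0 L/s.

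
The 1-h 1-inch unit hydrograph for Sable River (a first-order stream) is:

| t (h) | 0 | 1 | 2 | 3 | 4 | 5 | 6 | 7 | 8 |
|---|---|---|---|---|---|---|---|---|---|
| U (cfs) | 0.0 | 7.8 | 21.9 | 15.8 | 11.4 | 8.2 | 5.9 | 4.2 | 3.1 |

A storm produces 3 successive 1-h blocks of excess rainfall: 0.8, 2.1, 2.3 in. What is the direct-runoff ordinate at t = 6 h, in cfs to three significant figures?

Q ≈ 48.2 cfs

By discrete convolution, Q_j = Σ (P_i / 1 in) · U_{j−i}.
At t = 6 h (j=6): Q = (0.8/1)·5.9 + (2.1/1)·8.2 + (2.3/1)·11.4 = 48.2 cfs.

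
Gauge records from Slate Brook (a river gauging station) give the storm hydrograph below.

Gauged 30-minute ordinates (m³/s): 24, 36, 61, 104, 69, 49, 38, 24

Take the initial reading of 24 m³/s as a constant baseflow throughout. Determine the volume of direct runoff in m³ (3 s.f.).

Direct-runoff ordinates (Q − Q_b): 0.0, 12.0, 37.0, 80.0, 45.0, 25.0, 14.0, 0.0 m³/s.
ΣQ_DR = 213.0 m³/s.
With Δt = 0.5 h = 1800 s, V = ΣQ_DR · Δt = 213.0 × 1800 = 3.83 × 10^5 m³.

V ≈ 3.83 × 10^5 m³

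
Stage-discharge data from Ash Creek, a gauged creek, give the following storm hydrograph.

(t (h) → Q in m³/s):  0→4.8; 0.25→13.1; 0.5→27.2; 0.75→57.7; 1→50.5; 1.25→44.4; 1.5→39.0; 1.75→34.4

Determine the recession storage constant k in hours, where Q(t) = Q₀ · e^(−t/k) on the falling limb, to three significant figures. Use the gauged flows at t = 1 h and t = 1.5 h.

k ≈ 1.93 h

On the falling limb, Q drops from 50.5 to 39.0 m³/s between t = 1 h and t = 1.5 h (Δt = 0.5 h).
k = −Δt / ln(Q₂/Q₁) = −0.5 / ln(39.0/50.5) = 1.93 h.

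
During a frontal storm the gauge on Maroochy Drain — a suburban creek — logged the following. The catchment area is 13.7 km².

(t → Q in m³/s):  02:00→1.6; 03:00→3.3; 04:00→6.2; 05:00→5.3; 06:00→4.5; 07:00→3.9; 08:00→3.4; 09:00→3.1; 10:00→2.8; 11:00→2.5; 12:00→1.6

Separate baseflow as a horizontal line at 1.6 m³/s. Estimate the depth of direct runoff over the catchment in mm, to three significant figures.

d ≈ 5.41 mm

Direct runoff: 0.0, 1.7, 4.6, 3.7, 2.9, 2.3, 1.8, 1.5, 1.2, 0.9, 0.0 m³/s; ΣQ_DR = 20.60 m³/s.
V = ΣQ_DR · Δt = 20.60 × 3600 s = 74160 m³.
Over A = 13.7 km², depth = V / A = 5.41 mm.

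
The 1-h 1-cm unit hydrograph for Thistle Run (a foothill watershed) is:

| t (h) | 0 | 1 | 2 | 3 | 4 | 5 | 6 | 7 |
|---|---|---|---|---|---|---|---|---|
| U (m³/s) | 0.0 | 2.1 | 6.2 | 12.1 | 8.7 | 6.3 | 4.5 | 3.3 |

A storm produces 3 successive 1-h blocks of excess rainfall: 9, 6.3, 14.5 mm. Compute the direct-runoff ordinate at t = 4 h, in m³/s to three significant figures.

By discrete convolution, Q_j = Σ (P_i / 10 mm) · U_{j−i}.
At t = 4 h (j=4): Q = (9/10)·8.7 + (6.3/10)·12.1 + (14.5/10)·6.2 = 24.4 m³/s.

Q ≈ 24.4 m³/s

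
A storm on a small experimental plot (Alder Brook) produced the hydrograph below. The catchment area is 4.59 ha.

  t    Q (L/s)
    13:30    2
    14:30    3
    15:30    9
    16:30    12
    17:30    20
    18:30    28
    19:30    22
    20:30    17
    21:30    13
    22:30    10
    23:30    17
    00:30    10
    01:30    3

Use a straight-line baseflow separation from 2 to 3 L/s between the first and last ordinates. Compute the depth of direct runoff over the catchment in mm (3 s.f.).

d ≈ 10.5 mm

Direct runoff: 0.00, 0.92, 6.83, 9.75, 17.67, 25.58, 19.50, 14.42, 10.33, 7.25, 14.17, 7.08, 0.00 L/s; ΣQ_DR = 133.5 L/s.
V = ΣQ_DR · Δt = 133.5 × 3600 s = 4.806 × 10^5 L.
Over A = 4.59 ha, depth = V / A = 10.5 mm.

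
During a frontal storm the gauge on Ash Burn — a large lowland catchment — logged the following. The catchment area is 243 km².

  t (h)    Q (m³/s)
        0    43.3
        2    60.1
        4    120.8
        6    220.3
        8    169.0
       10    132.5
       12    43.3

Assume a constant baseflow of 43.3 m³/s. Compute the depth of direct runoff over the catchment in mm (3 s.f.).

d ≈ 14.4 mm

Direct runoff: 0.0, 16.8, 77.5, 177.0, 125.7, 89.2, 0.0 m³/s; ΣQ_DR = 486.2 m³/s.
V = ΣQ_DR · Δt = 486.2 × 7200 s = 3.501 × 10^6 m³.
Over A = 243 km², depth = V / A = 14.4 mm.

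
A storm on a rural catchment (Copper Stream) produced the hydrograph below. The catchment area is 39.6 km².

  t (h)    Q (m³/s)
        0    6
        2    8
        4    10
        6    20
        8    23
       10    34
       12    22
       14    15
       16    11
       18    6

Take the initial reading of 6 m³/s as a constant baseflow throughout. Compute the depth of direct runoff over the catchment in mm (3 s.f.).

d ≈ 17.3 mm

Direct runoff: 0.0, 2.0, 4.0, 14.0, 17.0, 28.0, 16.0, 9.0, 5.0, 0.0 m³/s; ΣQ_DR = 95.00 m³/s.
V = ΣQ_DR · Δt = 95.00 × 7200 s = 6.840 × 10^5 m³.
Over A = 39.6 km², depth = V / A = 17.3 mm.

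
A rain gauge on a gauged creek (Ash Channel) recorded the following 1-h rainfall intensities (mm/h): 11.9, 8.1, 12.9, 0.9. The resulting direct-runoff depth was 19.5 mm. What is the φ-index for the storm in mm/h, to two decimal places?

Only the 3 blocks with intensity above φ contribute runoff: 11.9, 8.1, 12.9 mm/h.
Σ(I−φ)·Δt = d  ⇒  (11.9+8.1+12.9 − 3φ)·1 = 19.5
φ = (32.90 − 19.5/1) / 3 = 4.47 mm/h.

φ ≈ 4.47 mm/h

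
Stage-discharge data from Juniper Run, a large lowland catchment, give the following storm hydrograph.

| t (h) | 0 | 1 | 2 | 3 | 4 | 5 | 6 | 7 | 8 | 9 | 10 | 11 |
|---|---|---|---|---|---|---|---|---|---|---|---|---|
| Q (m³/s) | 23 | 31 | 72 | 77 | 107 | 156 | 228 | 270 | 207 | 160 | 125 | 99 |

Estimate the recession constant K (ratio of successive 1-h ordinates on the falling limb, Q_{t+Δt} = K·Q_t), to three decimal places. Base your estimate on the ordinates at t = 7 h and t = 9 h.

K ≈ 0.770

Using the recession-limb readings at t = 7 h and t = 9 h: Q falls from 270 to 160 m³/s over 2 intervals.
K = (Q₂/Q₁)^(1/2) = (160/270)^(1/2) = 0.770.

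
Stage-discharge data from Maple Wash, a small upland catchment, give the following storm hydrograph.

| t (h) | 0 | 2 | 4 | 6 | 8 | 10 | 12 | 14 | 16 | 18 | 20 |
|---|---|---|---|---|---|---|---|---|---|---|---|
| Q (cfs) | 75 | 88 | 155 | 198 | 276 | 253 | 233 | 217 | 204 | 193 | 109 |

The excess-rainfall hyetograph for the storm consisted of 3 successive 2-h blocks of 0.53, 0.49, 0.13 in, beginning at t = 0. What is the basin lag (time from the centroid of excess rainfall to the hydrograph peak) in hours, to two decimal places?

t_L ≈ 5.70 h

Centroid of excess rainfall: t_c = Σ P_i·t̄_i / ΣP_i = 2.3043 h (block centres at 1, 3, 5 h).
Hydrograph peak occurs at t = 8 h, so basin lag t_L = 8 − 2.3043 = 5.70 h.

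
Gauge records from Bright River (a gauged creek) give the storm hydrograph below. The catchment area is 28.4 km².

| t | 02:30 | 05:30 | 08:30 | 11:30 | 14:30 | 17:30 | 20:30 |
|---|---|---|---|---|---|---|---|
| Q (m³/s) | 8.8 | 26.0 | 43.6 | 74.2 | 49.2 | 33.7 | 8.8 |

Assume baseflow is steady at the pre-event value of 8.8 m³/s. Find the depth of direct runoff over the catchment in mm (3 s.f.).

d ≈ 69.5 mm

Direct runoff: 0.0, 17.2, 34.8, 65.4, 40.4, 24.9, 0.0 m³/s; ΣQ_DR = 182.7 m³/s.
V = ΣQ_DR · Δt = 182.7 × 10800 s = 1.973 × 10^6 m³.
Over A = 28.4 km², depth = V / A = 69.5 mm.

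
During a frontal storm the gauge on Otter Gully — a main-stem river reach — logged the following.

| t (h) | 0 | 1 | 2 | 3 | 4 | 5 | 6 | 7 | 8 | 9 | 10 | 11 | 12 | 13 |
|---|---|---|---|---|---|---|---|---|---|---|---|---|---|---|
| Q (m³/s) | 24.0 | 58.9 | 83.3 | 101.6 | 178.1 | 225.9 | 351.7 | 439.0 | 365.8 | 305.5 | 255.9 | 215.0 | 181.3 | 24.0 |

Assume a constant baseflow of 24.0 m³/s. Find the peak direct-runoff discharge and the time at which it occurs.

Q_p = 415.0 m³/s at t = 7 h

Subtracting baseflow gives direct-runoff ordinates: 0.0, 34.9, 59.3, 77.6, 154.1, 201.9, 327.7, 415.0, 341.8, 281.5, 231.9, 191.0, 157.3, 0.0 m³/s.
The maximum is 415.0 m³/s, occurring at the reading for t = 7 h.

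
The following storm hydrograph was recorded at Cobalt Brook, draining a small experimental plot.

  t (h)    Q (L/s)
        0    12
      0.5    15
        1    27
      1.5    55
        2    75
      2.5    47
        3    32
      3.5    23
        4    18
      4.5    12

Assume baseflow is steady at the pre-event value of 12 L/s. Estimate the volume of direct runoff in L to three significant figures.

Direct-runoff ordinates (Q − Q_b): 0.0, 3.0, 15.0, 43.0, 63.0, 35.0, 20.0, 11.0, 6.0, 0.0 L/s.
ΣQ_DR = 196.0 L/s.
With Δt = 0.5 h = 1800 s, V = ΣQ_DR · Δt = 196.0 × 1800 = 3.53 × 10^5 L.

V ≈ 3.53 × 10^5 L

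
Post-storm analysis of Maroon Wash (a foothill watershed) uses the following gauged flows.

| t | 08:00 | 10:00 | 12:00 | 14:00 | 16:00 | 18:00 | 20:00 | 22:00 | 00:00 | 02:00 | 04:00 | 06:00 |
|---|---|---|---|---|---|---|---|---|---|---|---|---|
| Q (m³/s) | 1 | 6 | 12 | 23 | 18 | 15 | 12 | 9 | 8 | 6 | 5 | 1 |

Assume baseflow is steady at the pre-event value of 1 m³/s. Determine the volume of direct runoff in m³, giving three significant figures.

V ≈ 7.49 × 10^5 m³

Direct-runoff ordinates (Q − Q_b): 0.0, 5.0, 11.0, 22.0, 17.0, 14.0, 11.0, 8.0, 7.0, 5.0, 4.0, 0.0 m³/s.
ΣQ_DR = 104.0 m³/s.
With Δt = 2 h = 7200 s, V = ΣQ_DR · Δt = 104.0 × 7200 = 7.49 × 10^5 m³.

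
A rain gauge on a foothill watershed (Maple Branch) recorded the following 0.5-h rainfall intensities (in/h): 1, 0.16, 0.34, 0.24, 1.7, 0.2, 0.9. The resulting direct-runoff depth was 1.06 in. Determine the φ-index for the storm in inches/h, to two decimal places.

φ ≈ 0.49 in/h

Only the 3 blocks with intensity above φ contribute runoff: 1, 1.7, 0.9 in/h.
Σ(I−φ)·Δt = d  ⇒  (1+1.7+0.9 − 3φ)·0.5 = 1.06
φ = (3.600 − 1.06/0.5) / 3 = 0.49 in/h.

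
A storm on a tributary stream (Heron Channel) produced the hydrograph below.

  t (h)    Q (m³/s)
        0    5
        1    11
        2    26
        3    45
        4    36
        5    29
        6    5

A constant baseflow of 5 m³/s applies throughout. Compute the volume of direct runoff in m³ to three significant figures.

V ≈ 4.39 × 10^5 m³

Direct-runoff ordinates (Q − Q_b): 0.0, 6.0, 21.0, 40.0, 31.0, 24.0, 0.0 m³/s.
ΣQ_DR = 122.0 m³/s.
With Δt = 1 h = 3600 s, V = ΣQ_DR · Δt = 122.0 × 3600 = 4.39 × 10^5 m³.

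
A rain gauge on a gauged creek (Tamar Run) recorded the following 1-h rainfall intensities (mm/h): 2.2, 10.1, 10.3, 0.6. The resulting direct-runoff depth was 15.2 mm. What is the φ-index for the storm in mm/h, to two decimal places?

φ ≈ 2.60 mm/h

Only the 2 blocks with intensity above φ contribute runoff: 10.1, 10.3 mm/h.
Σ(I−φ)·Δt = d  ⇒  (10.1+10.3 − 2φ)·1 = 15.2
φ = (20.40 − 15.2/1) / 2 = 2.60 mm/h.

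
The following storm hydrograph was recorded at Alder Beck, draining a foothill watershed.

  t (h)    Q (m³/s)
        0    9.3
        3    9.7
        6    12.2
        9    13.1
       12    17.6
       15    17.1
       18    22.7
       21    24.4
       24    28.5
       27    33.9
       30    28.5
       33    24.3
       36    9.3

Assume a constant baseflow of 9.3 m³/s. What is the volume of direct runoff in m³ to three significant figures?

Direct-runoff ordinates (Q − Q_b): 0.0, 0.4, 2.9, 3.8, 8.3, 7.8, 13.4, 15.1, 19.2, 24.6, 19.2, 15.0, 0.0 m³/s.
ΣQ_DR = 129.7 m³/s.
With Δt = 3 h = 10800 s, V = ΣQ_DR · Δt = 129.7 × 10800 = 1.40 × 10^6 m³.

V ≈ 1.40 × 10^6 m³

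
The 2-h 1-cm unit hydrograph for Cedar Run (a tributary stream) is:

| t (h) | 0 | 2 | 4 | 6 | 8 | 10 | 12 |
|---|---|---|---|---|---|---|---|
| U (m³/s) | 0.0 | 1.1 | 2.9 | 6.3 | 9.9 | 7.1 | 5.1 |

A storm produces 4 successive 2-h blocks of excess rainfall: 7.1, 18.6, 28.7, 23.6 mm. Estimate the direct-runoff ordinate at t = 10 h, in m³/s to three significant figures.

By discrete convolution, Q_j = Σ (P_i / 10 mm) · U_{j−i}.
At t = 10 h (j=5): Q = (7.1/10)·7.1 + (18.6/10)·9.9 + (28.7/10)·6.3 + (23.6/10)·2.9 = 48.4 m³/s.

Q ≈ 48.4 m³/s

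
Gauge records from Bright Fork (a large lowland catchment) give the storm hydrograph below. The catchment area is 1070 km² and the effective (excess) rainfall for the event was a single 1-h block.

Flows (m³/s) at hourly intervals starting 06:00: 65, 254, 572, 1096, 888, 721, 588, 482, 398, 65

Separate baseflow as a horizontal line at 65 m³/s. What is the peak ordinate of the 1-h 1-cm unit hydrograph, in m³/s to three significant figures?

Direct runoff: 0.0, 189.0, 507.0, 1031.0, 823.0, 656.0, 523.0, 417.0, 333.0, 0.0 m³/s; ΣQ_DR = 4479 m³/s, peak = 1031.0 m³/s.
Runoff depth d = ΣQ_DR·Δt / A = 4479 × 3600 / (1070 km²) = 15.07 mm.
The 1-cm UH is the DRH scaled by (10 mm)/d, so U_p = 1031.0 × 10/15.07 = 684 m³/s.

U_p ≈ 684 m³/s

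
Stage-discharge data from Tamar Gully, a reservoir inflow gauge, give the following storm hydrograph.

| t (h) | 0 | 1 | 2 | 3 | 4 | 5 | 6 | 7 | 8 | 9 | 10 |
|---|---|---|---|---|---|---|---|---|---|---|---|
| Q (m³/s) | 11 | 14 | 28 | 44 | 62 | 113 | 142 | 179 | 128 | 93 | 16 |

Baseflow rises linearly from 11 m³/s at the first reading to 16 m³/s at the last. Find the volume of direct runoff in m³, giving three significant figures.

V ≈ 2.45 × 10^6 m³

Direct-runoff ordinates (Q − Q_b): 0.00, 2.50, 16.00, 31.50, 49.00, 99.50, 128.00, 164.50, 113.00, 77.50, 0.00 m³/s.
ΣQ_DR = 681.5 m³/s.
With Δt = 1 h = 3600 s, V = ΣQ_DR · Δt = 681.5 × 3600 = 2.45 × 10^6 m³.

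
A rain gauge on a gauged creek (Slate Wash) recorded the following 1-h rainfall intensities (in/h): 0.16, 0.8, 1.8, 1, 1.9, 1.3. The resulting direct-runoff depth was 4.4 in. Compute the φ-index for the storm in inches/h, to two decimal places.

φ ≈ 0.48 in/h

Only the 5 blocks with intensity above φ contribute runoff: 0.8, 1.8, 1, 1.9, 1.3 in/h.
Σ(I−φ)·Δt = d  ⇒  (0.8+1.8+1+1.9+1.3 − 5φ)·1 = 4.4
φ = (6.800 − 4.4/1) / 5 = 0.48 in/h.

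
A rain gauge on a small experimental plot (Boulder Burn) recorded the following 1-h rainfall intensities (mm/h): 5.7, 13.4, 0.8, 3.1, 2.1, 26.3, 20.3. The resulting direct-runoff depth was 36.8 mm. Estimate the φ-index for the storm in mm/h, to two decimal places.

φ ≈ 7.73 mm/h

Only the 3 blocks with intensity above φ contribute runoff: 13.4, 26.3, 20.3 mm/h.
Σ(I−φ)·Δt = d  ⇒  (13.4+26.3+20.3 − 3φ)·1 = 36.8
φ = (60.00 − 36.8/1) / 3 = 7.73 mm/h.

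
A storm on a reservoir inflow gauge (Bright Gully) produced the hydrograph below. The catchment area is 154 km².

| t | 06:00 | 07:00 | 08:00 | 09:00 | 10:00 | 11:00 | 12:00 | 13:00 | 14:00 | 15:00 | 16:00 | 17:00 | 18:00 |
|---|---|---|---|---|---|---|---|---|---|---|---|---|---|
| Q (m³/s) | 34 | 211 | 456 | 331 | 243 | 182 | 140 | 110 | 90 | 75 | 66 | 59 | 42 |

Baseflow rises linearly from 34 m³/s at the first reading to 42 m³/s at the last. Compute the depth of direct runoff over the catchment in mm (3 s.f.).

Direct runoff: 0.00, 176.33, 420.67, 295.00, 206.33, 144.67, 102.00, 71.33, 50.67, 35.00, 25.33, 17.67, 0.00 m³/s; ΣQ_DR = 1545 m³/s.
V = ΣQ_DR · Δt = 1545 × 3600 s = 5.562 × 10^6 m³.
Over A = 154 km², depth = V / A = 36.1 mm.

d ≈ 36.1 mm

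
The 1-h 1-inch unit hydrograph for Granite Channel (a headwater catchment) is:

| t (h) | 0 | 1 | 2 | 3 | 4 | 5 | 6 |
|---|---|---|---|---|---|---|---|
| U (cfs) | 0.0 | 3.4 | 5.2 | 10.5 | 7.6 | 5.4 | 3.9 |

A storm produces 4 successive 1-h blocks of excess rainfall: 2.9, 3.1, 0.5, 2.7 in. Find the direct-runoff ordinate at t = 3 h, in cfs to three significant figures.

By discrete convolution, Q_j = Σ (P_i / 1 in) · U_{j−i}.
At t = 3 h (j=3): Q = (2.9/1)·10.5 + (3.1/1)·5.2 + (0.5/1)·3.4 + (2.7/1)·0.0 = 48.3 cfs.

Q ≈ 48.3 cfs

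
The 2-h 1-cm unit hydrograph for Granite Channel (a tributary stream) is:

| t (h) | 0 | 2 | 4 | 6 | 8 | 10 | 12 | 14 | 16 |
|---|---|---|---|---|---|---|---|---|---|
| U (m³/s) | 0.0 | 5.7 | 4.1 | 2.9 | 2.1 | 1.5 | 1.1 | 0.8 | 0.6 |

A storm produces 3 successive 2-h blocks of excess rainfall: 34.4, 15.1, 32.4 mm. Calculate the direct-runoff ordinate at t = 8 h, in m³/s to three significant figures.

By discrete convolution, Q_j = Σ (P_i / 10 mm) · U_{j−i}.
At t = 8 h (j=4): Q = (34.4/10)·2.1 + (15.1/10)·2.9 + (32.4/10)·4.1 = 24.9 m³/s.

Q ≈ 24.9 m³/s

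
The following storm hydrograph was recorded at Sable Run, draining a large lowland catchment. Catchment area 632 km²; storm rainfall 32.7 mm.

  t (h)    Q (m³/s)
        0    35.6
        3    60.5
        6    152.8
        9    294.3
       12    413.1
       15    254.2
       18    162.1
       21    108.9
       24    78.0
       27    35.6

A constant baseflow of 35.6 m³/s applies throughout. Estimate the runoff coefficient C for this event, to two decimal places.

ΣQ_DR = 1239 m³/s; V = ΣQ_DR·Δt = 1.338 × 10^7 m³.
Runoff depth d = V / A = 21.17 mm.
C = d / P = 21.17 / 32.7 = 0.65.

C ≈ 0.65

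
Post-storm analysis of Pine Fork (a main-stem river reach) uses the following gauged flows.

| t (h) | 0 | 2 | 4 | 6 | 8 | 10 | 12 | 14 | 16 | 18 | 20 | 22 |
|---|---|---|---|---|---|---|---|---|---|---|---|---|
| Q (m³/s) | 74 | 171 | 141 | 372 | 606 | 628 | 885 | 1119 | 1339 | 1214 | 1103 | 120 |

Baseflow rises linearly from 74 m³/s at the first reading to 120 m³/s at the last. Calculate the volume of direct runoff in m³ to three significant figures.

V ≈ 4.76 × 10^7 m³

Direct-runoff ordinates (Q − Q_b): 0.00, 92.82, 58.64, 285.45, 515.27, 533.09, 785.91, 1015.73, 1231.55, 1102.36, 987.18, 0.00 m³/s.
ΣQ_DR = 6608 m³/s.
With Δt = 2 h = 7200 s, V = ΣQ_DR · Δt = 6608 × 7200 = 4.76 × 10^7 m³.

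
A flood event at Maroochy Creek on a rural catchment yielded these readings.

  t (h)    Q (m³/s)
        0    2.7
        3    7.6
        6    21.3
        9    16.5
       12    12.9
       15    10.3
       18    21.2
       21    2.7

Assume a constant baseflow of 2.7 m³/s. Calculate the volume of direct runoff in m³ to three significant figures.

V ≈ 7.95 × 10^5 m³

Direct-runoff ordinates (Q − Q_b): 0.0, 4.9, 18.6, 13.8, 10.2, 7.6, 18.5, 0.0 m³/s.
ΣQ_DR = 73.60 m³/s.
With Δt = 3 h = 10800 s, V = ΣQ_DR · Δt = 73.60 × 10800 = 7.95 × 10^5 m³.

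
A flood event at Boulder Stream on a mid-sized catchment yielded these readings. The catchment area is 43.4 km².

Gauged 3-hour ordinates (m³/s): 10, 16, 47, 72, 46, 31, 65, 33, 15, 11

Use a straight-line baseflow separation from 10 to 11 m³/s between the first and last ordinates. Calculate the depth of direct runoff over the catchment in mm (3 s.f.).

d ≈ 60.0 mm

Direct runoff: 0.00, 5.89, 36.78, 61.67, 35.56, 20.44, 54.33, 22.22, 4.11, 0.00 m³/s; ΣQ_DR = 241.0 m³/s.
V = ΣQ_DR · Δt = 241.0 × 10800 s = 2.603 × 10^6 m³.
Over A = 43.4 km², depth = V / A = 60.0 mm.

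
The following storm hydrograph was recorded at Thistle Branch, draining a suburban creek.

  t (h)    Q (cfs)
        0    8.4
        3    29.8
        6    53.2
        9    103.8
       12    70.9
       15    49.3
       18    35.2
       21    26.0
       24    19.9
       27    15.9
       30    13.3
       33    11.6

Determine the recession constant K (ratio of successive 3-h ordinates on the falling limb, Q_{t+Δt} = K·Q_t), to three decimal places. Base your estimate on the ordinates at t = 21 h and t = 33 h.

Using the recession-limb readings at t = 21 h and t = 33 h: Q falls from 26.0 to 11.6 cfs over 4 intervals.
K = (Q₂/Q₁)^(1/4) = (11.6/26.0)^(1/4) = 0.817.

K ≈ 0.817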